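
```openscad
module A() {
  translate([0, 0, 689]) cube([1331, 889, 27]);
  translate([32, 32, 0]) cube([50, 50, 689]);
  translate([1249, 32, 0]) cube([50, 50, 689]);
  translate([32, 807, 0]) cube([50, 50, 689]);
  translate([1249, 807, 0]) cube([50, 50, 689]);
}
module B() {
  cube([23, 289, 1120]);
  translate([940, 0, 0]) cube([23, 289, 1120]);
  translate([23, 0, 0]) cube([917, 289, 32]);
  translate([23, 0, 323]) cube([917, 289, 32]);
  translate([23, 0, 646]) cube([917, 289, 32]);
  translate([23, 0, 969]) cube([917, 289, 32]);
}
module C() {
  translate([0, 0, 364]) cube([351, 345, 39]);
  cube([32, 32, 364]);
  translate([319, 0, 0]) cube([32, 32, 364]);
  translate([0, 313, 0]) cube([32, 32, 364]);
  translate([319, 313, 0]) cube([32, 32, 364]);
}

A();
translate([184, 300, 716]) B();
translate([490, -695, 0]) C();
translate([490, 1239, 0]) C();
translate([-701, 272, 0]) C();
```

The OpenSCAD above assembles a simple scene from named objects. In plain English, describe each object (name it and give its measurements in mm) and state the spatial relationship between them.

A is a table: top 1331 mm (x) × 889 mm (y), 27 mm thick, upper face at z = 716 mm, on four 50×50 mm square legs, each inset 32 mm from the nearest pair of top edges, running from z = 0 to the bottom of the top.

B is a bookshelf 963 mm wide overall, 289 mm deep and 1120 mm tall. The two sides are 23 mm thick vertical panels. 4 horizontal shelves of 32 mm thickness span between the inner faces of the sides; the lowest shelf sits on the floor and shelves are stacked with a clear vertical gap of 291 mm between each pair.

C is a simple wooden stool: a rectangular seat 351 mm (x) by 345 mm (y), 39 mm thick, top face at z = 403 mm, on four square legs, each 32×32 mm in cross-section. The legs rest on z = 0, each flush with a corner of the seat.

The bookshelf is on top of the table, centred. Three stools sit around the table at the −y, +y, −x sides.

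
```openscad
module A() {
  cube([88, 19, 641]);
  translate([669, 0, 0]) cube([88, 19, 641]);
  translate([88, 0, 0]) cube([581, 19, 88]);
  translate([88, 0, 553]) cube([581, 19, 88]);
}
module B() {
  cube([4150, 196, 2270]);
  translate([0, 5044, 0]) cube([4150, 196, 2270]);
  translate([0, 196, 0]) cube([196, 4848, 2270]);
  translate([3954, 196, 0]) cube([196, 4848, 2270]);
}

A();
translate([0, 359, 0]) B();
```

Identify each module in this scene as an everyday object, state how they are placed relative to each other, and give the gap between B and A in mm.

The house frame's nearest face is 340 mm from the picture frame's +y face.

A is a picture frame. B is a house frame. The house frame is on the floor beside the picture frame on its +y side. The gap between the house frame and the picture frame is 340 mm.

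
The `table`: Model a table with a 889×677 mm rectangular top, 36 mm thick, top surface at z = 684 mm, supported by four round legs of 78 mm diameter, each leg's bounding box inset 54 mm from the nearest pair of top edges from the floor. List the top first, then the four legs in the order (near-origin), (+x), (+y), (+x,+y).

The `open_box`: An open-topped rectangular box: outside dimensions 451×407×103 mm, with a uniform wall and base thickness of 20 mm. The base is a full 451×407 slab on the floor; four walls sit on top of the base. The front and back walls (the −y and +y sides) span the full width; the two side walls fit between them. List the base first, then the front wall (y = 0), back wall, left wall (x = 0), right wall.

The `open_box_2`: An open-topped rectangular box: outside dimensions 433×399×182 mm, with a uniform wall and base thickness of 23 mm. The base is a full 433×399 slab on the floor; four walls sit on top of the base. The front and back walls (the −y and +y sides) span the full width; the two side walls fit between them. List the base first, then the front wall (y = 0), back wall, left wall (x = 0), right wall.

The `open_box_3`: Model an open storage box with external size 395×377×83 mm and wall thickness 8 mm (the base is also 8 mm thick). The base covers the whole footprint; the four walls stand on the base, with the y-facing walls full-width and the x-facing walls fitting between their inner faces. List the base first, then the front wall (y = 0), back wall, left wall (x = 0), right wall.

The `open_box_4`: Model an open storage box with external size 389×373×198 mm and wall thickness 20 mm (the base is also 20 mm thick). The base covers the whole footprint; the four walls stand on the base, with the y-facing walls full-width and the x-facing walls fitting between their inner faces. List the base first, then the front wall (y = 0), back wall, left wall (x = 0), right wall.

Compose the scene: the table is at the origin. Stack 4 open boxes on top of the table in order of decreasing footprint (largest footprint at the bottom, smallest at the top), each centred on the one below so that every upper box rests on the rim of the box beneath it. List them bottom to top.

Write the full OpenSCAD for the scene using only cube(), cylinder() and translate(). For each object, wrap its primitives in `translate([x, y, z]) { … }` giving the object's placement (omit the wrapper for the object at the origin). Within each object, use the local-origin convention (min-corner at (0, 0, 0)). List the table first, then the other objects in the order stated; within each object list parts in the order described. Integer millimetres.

translate([0, 0, 648]) cube([889, 677, 36]);
translate([93, 93, 0]) cylinder(h = 648, r = 39);
translate([796, 93, 0]) cylinder(h = 648, r = 39);
translate([93, 584, 0]) cylinder(h = 648, r = 39);
translate([796, 584, 0]) cylinder(h = 648, r = 39);
translate([219, 135, 684]) {
  cube([451, 407, 20]);
  translate([0, 0, 20]) cube([451, 20, 83]);
  translate([0, 387, 20]) cube([451, 20, 83]);
  translate([0, 20, 20]) cube([20, 367, 83]);
  translate([431, 20, 20]) cube([20, 367, 83]);
}
translate([228, 139, 787]) {
  cube([433, 399, 23]);
  translate([0, 0, 23]) cube([433, 23, 159]);
  translate([0, 376, 23]) cube([433, 23, 159]);
  translate([0, 23, 23]) cube([23, 353, 159]);
  translate([410, 23, 23]) cube([23, 353, 159]);
}
translate([247, 150, 969]) {
  cube([395, 377, 8]);
  translate([0, 0, 8]) cube([395, 8, 75]);
  translate([0, 369, 8]) cube([395, 8, 75]);
  translate([0, 8, 8]) cube([8, 361, 75]);
  translate([387, 8, 8]) cube([8, 361, 75]);
}
translate([250, 152, 1052]) {
  cube([389, 373, 20]);
  translate([0, 0, 20]) cube([389, 20, 178]);
  translate([0, 353, 20]) cube([389, 20, 178]);
  translate([0, 20, 20]) cube([20, 333, 178]);
  translate([369, 20, 20]) cube([20, 333, 178]);
}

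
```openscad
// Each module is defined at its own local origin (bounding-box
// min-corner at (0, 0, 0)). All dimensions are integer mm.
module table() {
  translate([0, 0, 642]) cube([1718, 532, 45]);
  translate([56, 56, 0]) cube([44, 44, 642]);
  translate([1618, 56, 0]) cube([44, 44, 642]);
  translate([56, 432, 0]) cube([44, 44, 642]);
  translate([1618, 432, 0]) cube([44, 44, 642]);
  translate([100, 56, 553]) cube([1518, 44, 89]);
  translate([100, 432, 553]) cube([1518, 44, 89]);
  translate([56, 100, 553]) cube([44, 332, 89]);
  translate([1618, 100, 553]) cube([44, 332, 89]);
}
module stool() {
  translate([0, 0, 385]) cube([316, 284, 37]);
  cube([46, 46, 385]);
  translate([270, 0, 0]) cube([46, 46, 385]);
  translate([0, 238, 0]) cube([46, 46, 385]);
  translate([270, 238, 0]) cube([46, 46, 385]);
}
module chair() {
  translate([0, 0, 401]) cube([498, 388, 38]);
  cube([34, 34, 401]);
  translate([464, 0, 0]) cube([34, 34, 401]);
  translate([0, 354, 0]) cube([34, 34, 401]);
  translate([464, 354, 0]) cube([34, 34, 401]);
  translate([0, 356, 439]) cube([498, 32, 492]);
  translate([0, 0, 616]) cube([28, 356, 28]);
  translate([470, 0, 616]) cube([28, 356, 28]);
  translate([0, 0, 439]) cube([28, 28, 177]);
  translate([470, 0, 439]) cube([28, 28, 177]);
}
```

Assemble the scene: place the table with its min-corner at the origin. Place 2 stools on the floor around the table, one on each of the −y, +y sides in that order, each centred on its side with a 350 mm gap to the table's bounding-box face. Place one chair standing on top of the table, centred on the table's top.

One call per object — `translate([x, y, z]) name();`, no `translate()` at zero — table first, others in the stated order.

table();
translate([701, -634, 0]) stool();
translate([701, 882, 0]) stool();
translate([610, 72, 687]) chair();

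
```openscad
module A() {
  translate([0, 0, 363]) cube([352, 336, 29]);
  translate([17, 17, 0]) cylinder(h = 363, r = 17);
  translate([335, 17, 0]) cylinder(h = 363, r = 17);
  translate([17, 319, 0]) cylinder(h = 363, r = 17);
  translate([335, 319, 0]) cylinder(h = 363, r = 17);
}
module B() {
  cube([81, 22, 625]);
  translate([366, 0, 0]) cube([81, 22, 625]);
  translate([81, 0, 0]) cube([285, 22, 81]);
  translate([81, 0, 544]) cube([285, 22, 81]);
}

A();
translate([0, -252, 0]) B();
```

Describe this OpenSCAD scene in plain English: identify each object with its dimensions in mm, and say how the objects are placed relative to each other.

A is a four-legged stool. The seat is 352×336 mm, 29 mm thick, top at z = 392 mm. It stands on four round legs, each 34 mm in diameter, from z = 0 to the seat underside, each leg's axis is inset half a diameter from the nearest pair of seat edges (so the leg's bounding box is flush with the corner).

B is a rectangular picture frame lying in the x–z plane (depth along y). The opening is 285 mm wide (x) by 463 mm tall (z), surrounded by a border 81 mm wide on all four sides. The frame is 22 mm deep and is made of two full-height vertical stiles with two horizontal rails fitted between them.

The picture frame is on the floor beside the stool on its −y side.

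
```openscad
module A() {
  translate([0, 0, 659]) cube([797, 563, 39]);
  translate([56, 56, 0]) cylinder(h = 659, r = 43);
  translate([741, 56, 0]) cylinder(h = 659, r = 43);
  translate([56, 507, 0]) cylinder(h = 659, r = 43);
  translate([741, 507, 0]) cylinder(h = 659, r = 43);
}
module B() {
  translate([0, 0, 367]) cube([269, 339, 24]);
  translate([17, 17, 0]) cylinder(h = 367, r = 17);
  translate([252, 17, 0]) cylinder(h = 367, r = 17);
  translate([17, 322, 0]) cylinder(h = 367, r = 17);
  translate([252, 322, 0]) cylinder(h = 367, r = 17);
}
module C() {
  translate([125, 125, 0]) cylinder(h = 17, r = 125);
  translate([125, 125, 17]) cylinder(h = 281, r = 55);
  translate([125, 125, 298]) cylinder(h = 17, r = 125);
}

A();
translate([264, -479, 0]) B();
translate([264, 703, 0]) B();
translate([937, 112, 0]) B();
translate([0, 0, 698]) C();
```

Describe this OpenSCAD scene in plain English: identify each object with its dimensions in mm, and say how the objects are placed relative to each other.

A is a table with a 797×563 mm rectangular top, 39 mm thick, top surface at z = 698 mm, supported by four round legs of 86 mm diameter, each leg's bounding box inset 13 mm from the nearest pair of top edges, running from the floor.

B is a four-legged stool. The seat is 269×339 mm, 24 mm thick, top at z = 391 mm. It stands on four round legs, each 34 mm in diameter, from z = 0 to the seat underside, each leg's axis is inset half a diameter from the nearest pair of seat edges (so the leg's bounding box is flush with the corner).

C is a spool: two coaxial disc flanges of radius 125 mm and thickness 17 mm, joined by a core cylinder of radius 55 mm and height 281 mm. The lower flange rests on z = 0 and the three cylinders share a vertical axis.

Three stools sit around the table at the −y, +y, +x sides. The spool is on top of the table.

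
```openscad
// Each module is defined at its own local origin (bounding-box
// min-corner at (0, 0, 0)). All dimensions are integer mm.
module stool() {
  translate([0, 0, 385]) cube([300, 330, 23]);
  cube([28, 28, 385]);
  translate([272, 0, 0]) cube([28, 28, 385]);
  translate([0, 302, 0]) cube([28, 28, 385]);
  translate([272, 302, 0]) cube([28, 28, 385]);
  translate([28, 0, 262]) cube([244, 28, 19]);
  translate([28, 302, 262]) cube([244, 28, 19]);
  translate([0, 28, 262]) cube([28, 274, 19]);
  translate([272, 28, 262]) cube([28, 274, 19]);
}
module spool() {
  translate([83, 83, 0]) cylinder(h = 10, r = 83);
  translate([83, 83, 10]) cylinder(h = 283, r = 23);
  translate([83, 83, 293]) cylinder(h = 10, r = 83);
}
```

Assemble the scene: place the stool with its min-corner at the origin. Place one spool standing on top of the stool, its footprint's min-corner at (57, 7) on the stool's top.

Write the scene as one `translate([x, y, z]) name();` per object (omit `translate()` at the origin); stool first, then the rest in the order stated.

stool();
translate([57, 7, 408]) spool();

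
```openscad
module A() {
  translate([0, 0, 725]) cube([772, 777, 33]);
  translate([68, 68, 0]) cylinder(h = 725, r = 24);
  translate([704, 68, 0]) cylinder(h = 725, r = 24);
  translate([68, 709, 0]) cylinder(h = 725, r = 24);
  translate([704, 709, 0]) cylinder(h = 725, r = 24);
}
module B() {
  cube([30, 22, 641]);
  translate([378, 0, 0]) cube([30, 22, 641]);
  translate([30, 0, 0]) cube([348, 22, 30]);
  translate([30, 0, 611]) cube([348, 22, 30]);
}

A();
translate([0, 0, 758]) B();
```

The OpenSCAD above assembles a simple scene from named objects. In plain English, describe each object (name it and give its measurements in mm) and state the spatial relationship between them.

A is a rectangular dining table. The top is 772×777×33 mm with its upper surface at z = 758 mm. It stands on four round legs of 48 mm diameter, each leg's bounding box inset 44 mm from the nearest pair of top edges, running from the floor to the underside of the top.

B is a rectangular picture frame lying in the x–z plane (depth along y). The opening is 348 mm wide (x) by 581 mm tall (z), surrounded by a border 30 mm wide on all four sides. The frame is 22 mm deep and is made of two full-height vertical stiles with two horizontal rails fitted between them.

The picture frame is on top of the table.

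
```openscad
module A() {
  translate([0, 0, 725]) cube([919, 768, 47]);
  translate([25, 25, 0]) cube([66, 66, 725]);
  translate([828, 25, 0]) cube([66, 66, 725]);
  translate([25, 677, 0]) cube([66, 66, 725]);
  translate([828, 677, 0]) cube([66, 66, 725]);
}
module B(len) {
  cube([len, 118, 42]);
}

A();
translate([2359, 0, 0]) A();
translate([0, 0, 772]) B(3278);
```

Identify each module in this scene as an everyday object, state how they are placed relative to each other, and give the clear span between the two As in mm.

A is a table. B is a beam. A beam spans the tops of two tables. The clear span between the two tables is 1440 mm.

Second table starts at x = 2359; first ends at x = 919; clear span = 2359 − 919 = 1440 mm.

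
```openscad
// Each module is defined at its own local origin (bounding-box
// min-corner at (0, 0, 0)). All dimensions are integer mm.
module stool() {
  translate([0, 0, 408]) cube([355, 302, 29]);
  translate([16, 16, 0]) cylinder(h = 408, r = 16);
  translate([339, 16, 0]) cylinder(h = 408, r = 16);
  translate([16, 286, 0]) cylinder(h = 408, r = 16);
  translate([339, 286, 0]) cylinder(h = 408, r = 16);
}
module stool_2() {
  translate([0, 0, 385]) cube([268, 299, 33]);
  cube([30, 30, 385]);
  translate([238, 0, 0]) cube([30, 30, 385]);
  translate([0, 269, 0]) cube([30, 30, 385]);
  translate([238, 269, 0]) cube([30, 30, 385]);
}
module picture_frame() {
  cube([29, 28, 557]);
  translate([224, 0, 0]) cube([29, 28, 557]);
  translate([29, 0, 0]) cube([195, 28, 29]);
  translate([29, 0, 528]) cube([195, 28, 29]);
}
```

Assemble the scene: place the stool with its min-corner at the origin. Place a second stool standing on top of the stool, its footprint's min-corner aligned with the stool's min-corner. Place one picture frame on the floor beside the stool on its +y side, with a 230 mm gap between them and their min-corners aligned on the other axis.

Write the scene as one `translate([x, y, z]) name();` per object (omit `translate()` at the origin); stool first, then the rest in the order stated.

stool();
translate([0, 0, 437]) stool_2();
translate([0, 532, 0]) picture_frame();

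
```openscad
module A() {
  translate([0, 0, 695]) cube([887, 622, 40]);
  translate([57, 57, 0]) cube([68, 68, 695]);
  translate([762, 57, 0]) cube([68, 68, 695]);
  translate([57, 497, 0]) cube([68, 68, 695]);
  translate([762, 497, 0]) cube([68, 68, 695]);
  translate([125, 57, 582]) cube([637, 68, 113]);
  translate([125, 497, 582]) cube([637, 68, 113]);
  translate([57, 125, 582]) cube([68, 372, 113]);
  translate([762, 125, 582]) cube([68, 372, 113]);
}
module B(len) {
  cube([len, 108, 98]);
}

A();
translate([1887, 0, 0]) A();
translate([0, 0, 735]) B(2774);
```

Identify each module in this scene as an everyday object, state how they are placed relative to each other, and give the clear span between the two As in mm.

Second table starts at x = 1887; first ends at x = 887; clear span = 1887 − 887 = 1000 mm.

A is a table. B is a beam. A beam spans the tops of two tables. The clear span between the two tables is 1000 mm.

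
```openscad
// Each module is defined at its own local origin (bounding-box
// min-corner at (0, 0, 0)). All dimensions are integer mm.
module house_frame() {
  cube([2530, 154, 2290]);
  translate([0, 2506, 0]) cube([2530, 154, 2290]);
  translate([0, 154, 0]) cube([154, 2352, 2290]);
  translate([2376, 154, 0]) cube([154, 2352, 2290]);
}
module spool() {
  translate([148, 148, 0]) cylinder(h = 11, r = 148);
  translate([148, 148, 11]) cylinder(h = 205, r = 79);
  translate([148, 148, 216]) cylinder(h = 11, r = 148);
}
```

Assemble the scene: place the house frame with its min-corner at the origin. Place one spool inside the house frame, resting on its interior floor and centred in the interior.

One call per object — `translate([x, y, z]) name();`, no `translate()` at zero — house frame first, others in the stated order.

house_frame();
translate([1117, 1182, 0]) spool();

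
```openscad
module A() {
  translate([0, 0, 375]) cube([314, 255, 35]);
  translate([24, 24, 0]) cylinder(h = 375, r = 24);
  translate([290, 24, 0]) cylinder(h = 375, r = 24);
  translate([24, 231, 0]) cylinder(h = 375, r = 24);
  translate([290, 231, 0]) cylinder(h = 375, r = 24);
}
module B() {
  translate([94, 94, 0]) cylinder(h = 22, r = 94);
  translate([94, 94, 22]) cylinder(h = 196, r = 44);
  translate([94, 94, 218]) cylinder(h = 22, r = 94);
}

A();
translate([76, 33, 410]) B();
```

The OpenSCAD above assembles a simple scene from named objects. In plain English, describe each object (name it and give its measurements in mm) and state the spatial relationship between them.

A is a four-legged stool. The seat is 314×255 mm, 35 mm thick, top at z = 410 mm. It stands on four round legs, each 48 mm in diameter, from z = 0 to the seat underside, each leg's axis is inset half a diameter from the nearest pair of seat edges (so the leg's bounding box is flush with the corner).

B is a spool: two coaxial disc flanges of radius 94 mm and thickness 22 mm, joined by a core cylinder of radius 44 mm and height 196 mm. The lower flange rests on z = 0 and the three cylinders share a vertical axis.

The spool is on top of the stool.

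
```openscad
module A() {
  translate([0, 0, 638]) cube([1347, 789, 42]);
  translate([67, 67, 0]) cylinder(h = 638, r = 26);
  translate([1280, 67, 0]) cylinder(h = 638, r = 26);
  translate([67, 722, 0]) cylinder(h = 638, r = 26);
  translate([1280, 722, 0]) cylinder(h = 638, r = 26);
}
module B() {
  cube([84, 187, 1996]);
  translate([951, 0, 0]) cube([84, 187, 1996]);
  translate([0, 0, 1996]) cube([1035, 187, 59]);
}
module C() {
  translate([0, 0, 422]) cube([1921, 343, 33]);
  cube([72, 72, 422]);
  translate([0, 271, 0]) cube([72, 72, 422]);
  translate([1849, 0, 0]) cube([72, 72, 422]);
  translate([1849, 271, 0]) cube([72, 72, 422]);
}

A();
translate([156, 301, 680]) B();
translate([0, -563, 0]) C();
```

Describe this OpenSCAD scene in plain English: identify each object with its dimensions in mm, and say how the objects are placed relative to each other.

A is a table: top 1347 mm (x) × 789 mm (y), 42 mm thick, upper face at z = 680 mm, on four round legs of 52 mm diameter, each leg's bounding box inset 41 mm from the nearest pair of top edges, running from z = 0 to the bottom of the top.

B is a rectangular door frame: two vertical jambs of 84×187 mm section, 1996 mm tall, with a clear opening 867 mm wide between their inner faces. A header 59 mm tall and 187 mm deep lies on top of the jambs and spans the full outside width.

C is a bench: a 1921×343 mm seat slab, 33 mm thick, top at z = 455 mm, on four 72×72 mm square legs flush with the seat corners and standing on z = 0.

The door frame is on top of the table, centred. The bench is on the floor beside the table on its −y side.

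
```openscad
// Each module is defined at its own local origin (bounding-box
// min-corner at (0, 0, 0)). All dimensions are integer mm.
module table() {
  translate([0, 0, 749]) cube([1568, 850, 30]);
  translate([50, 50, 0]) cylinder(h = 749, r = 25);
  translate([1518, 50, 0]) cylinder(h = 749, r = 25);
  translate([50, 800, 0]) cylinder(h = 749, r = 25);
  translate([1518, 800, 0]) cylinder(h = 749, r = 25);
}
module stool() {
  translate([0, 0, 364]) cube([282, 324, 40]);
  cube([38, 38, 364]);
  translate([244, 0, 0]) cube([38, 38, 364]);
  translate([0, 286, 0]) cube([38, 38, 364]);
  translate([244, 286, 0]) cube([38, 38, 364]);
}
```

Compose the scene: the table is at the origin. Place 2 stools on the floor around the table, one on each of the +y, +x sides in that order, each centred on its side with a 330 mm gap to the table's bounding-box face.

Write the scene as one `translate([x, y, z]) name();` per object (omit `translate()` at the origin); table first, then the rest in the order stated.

table();
translate([643, 1180, 0]) stool();
translate([1898, 263, 0]) stool();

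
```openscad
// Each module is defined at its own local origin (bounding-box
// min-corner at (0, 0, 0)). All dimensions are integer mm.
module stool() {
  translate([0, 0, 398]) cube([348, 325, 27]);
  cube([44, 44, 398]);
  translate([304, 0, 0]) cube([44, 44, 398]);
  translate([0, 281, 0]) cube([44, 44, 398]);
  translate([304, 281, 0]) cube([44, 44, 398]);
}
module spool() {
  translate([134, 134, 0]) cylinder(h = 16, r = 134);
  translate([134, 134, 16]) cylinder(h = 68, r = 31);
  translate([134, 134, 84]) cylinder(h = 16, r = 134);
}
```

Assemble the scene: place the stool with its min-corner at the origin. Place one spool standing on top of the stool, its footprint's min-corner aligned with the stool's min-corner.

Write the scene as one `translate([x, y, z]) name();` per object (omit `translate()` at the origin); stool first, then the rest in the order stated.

stool();
translate([0, 0, 425]) spool();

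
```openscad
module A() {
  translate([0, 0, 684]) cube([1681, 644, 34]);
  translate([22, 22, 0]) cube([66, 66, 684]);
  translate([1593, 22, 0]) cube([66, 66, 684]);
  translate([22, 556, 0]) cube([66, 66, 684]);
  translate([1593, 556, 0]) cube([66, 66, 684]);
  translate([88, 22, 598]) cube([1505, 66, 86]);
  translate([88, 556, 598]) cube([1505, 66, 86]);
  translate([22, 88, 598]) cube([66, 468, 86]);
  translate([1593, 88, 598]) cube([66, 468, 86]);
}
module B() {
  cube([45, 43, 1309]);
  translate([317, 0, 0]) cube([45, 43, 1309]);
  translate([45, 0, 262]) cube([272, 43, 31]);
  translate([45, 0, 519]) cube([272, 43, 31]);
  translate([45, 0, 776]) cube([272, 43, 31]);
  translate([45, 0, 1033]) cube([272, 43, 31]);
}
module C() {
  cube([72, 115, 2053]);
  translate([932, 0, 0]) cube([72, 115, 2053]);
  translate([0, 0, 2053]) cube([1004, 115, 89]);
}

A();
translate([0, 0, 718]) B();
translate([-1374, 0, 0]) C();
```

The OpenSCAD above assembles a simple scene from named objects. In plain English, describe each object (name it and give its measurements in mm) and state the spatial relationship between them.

A is a table with a 1681×644 mm rectangular top, 34 mm thick, top surface at z = 718 mm, supported by four 66×66 mm square legs, each inset 22 mm from the nearest pair of top edges, running from the floor. Four apron rails, 66 mm thick and 86 mm tall, run between adjacent legs with their top edges flush with the underside of the top and their outer faces flush with the legs' outer faces.

B is a wooden ladder with two side rails of 45×43 mm section and 1309 mm height, set 362 mm apart overall. Between them run 4 rectangular rungs (43 mm deep, 31 mm thick), front faces flush with the rails' −y face. The bottom of the first rung is 262 mm above the floor and each subsequent rung is 257 mm higher than the one below.

C is a rectangular door frame: two vertical jambs of 72×115 mm section, 2053 mm tall, with a clear opening 860 mm wide between their inner faces. A header 89 mm tall and 115 mm deep lies on top of the jambs and spans the full outside width.

The ladder is on top of the table. The door frame is on the floor beside the table on its −x side.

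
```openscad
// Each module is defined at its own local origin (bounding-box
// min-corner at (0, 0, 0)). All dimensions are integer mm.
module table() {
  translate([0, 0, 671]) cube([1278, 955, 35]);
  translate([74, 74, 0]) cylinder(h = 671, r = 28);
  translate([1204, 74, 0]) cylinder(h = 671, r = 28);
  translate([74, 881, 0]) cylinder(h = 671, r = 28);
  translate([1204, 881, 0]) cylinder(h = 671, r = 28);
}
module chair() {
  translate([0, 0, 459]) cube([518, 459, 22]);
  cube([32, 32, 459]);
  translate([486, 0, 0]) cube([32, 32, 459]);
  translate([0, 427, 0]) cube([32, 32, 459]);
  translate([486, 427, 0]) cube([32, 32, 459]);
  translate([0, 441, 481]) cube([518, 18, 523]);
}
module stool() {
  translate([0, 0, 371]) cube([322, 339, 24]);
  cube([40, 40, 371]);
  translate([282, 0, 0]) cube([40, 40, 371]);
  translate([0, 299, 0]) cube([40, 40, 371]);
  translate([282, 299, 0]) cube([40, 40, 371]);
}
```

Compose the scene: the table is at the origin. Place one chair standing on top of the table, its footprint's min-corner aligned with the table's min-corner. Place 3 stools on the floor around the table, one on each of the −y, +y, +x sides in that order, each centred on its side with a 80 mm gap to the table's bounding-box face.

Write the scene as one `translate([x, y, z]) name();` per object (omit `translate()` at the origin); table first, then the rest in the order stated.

table();
translate([0, 0, 706]) chair();
translate([478, -419, 0]) stool();
translate([478, 1035, 0]) stool();
translate([1358, 308, 0]) stool();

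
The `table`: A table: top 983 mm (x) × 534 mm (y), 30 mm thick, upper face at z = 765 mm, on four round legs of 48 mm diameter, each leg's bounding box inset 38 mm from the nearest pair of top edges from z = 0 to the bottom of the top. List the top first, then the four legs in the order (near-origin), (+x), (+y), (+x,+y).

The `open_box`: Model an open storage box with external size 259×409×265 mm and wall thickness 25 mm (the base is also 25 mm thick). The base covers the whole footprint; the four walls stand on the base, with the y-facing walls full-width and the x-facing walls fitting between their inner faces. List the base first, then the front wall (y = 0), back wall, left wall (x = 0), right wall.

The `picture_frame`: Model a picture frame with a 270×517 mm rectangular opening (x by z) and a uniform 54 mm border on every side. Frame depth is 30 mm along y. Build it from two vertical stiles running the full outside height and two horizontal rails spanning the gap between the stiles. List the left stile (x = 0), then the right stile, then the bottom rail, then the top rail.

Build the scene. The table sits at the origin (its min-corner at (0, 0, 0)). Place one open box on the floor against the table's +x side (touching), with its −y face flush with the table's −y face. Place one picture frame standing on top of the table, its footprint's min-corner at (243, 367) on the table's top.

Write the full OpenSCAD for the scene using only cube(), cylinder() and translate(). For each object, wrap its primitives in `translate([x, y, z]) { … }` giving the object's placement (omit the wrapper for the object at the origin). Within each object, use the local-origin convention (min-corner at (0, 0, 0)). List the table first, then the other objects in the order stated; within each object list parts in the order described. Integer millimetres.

translate([0, 0, 735]) cube([983, 534, 30]);
translate([62, 62, 0]) cylinder(h = 735, r = 24);
translate([921, 62, 0]) cylinder(h = 735, r = 24);
translate([62, 472, 0]) cylinder(h = 735, r = 24);
translate([921, 472, 0]) cylinder(h = 735, r = 24);
translate([983, 0, 0]) {
  cube([259, 409, 25]);
  translate([0, 0, 25]) cube([259, 25, 240]);
  translate([0, 384, 25]) cube([259, 25, 240]);
  translate([0, 25, 25]) cube([25, 359, 240]);
  translate([234, 25, 25]) cube([25, 359, 240]);
}
translate([243, 367, 765]) {
  cube([54, 30, 625]);
  translate([324, 0, 0]) cube([54, 30, 625]);
  translate([54, 0, 0]) cube([270, 30, 54]);
  translate([54, 0, 571]) cube([270, 30, 54]);
}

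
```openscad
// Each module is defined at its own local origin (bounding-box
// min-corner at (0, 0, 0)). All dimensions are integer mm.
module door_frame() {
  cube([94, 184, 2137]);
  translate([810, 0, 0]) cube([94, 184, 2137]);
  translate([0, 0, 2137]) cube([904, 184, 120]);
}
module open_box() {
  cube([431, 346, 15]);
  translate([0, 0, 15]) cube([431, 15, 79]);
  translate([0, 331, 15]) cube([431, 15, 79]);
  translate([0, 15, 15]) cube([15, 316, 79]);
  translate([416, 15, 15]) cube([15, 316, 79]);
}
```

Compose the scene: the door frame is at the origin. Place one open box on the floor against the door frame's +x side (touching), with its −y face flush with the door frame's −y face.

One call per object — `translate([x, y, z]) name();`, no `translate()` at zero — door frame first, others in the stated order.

door_frame();
translate([904, 0, 0]) open_box();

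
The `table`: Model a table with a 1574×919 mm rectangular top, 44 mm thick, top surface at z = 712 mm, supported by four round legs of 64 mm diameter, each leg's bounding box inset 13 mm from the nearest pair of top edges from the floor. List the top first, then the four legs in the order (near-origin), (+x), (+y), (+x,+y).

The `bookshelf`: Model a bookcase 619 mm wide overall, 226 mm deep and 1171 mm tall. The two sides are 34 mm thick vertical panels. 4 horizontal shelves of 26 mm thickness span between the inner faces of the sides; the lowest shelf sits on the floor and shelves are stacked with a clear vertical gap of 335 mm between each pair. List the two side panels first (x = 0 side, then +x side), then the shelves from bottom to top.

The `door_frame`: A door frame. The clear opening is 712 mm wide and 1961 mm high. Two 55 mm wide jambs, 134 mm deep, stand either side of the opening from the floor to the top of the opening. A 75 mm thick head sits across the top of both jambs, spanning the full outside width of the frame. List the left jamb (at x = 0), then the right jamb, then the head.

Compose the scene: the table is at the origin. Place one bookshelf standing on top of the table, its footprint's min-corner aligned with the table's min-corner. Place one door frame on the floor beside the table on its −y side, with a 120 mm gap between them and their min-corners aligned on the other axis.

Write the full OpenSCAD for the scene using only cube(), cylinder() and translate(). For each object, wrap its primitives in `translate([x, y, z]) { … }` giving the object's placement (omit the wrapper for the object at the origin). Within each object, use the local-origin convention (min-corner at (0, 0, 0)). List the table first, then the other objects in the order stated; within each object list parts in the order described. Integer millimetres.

translate([0, 0, 668]) cube([1574, 919, 44]);
translate([45, 45, 0]) cylinder(h = 668, r = 32);
translate([1529, 45, 0]) cylinder(h = 668, r = 32);
translate([45, 874, 0]) cylinder(h = 668, r = 32);
translate([1529, 874, 0]) cylinder(h = 668, r = 32);
translate([0, 0, 712]) {
  cube([34, 226, 1171]);
  translate([585, 0, 0]) cube([34, 226, 1171]);
  translate([34, 0, 0]) cube([551, 226, 26]);
  translate([34, 0, 361]) cube([551, 226, 26]);
  translate([34, 0, 722]) cube([551, 226, 26]);
  translate([34, 0, 1083]) cube([551, 226, 26]);
}
translate([0, -254, 0]) {
  cube([55, 134, 1961]);
  translate([767, 0, 0]) cube([55, 134, 1961]);
  translate([0, 0, 1961]) cube([822, 134, 75]);
}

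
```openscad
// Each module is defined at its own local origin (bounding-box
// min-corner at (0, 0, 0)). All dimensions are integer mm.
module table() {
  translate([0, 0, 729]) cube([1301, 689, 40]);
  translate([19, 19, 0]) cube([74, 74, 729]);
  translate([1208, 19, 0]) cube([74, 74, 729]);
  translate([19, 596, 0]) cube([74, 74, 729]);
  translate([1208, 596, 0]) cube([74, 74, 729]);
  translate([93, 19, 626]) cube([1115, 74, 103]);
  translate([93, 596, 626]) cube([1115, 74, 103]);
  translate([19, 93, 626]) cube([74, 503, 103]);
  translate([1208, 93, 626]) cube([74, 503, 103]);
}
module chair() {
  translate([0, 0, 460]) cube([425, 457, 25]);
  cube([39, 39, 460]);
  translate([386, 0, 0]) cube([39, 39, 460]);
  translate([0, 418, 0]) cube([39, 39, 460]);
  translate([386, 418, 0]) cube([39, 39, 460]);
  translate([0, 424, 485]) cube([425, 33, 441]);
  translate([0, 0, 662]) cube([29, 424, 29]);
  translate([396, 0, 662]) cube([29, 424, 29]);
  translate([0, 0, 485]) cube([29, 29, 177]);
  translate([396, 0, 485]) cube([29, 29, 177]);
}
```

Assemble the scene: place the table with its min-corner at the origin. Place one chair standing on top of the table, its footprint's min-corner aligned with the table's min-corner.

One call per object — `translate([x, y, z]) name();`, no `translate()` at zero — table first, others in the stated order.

table();
translate([0, 0, 769]) chair();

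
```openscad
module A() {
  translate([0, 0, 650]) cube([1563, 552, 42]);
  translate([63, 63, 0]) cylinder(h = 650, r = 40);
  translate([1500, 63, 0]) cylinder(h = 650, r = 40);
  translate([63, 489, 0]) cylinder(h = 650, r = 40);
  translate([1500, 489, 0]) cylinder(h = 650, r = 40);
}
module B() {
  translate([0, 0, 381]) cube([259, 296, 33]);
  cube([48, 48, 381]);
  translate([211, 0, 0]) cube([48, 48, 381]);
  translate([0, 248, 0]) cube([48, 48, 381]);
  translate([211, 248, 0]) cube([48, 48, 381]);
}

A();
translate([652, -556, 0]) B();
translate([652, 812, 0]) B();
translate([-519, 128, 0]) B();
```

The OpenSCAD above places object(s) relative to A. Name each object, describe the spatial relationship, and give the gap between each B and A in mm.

A is a table. B is a stool. Three stools sit around the table at the −y, +y, −x sides. The gap between each stool and the table is 260 mm.

Each stool's nearest face is 260 mm from the table's bounding box.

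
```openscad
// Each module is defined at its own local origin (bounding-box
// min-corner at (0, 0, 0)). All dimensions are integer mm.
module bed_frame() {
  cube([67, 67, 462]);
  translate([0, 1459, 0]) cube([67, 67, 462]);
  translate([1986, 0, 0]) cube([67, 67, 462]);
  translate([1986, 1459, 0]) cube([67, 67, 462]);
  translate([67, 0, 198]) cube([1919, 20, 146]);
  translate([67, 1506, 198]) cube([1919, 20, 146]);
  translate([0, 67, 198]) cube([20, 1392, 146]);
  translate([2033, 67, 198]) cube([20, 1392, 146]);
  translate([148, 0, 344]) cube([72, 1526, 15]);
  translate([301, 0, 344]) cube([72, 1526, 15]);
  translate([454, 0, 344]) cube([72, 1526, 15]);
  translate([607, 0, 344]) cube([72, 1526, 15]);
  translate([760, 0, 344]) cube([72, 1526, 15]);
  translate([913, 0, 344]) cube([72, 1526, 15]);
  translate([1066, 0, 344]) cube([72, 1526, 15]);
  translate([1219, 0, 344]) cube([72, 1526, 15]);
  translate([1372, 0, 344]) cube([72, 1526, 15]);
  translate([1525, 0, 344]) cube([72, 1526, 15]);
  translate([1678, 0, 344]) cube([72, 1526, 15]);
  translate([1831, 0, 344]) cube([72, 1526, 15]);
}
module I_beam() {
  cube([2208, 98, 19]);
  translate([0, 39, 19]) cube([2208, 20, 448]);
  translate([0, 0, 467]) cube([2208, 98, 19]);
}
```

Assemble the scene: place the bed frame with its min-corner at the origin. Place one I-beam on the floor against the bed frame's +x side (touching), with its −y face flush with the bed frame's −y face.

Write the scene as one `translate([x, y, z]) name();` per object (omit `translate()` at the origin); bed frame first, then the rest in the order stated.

bed_frame();
translate([2053, 0, 0]) I_beam();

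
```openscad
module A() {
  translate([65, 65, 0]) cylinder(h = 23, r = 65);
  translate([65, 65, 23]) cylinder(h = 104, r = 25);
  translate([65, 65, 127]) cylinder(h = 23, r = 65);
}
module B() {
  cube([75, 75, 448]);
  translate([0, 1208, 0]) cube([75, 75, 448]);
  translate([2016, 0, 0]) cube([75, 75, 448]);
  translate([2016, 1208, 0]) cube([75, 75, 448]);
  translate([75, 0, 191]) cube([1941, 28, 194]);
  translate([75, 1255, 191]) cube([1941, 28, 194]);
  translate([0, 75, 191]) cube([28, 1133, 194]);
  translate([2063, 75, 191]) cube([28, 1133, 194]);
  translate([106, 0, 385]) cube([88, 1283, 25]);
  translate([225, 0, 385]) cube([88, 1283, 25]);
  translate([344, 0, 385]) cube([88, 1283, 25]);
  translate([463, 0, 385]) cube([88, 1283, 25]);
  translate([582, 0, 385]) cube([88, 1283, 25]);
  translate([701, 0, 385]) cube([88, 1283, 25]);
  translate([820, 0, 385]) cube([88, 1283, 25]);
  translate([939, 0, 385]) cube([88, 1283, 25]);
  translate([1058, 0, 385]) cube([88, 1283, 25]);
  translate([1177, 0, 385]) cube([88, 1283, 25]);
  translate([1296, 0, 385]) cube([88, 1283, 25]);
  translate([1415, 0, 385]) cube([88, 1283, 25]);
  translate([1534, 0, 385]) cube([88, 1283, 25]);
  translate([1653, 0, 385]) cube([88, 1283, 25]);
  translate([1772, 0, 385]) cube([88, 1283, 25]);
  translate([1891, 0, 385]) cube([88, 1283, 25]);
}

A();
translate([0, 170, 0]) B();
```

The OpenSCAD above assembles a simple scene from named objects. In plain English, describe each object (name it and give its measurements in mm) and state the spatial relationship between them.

A is a spool: two coaxial disc flanges of radius 65 mm and thickness 23 mm, joined by a core cylinder of radius 25 mm and height 104 mm. The lower flange rests on z = 0 and the three cylinders share a vertical axis.

B is a bed frame 2091 mm long (x) by 1283 mm wide (y). Four 75×75 mm corner posts, 448 mm tall, at the corners of the footprint. Four rails of 28 mm thickness and 194 mm height run between adjacent posts with their undersides at z = 191 mm, their outer faces flush with the outside of the frame (the two x-running rails run between the posts' inner faces; the two y-running rails run between the posts' inner faces). 16 slats, each 88 mm wide (x) and 25 mm thick, lie across the top of the two x-running rails, running the full 1283 mm width of the frame in y; the slats are evenly spaced along x between the inner faces of the end posts with equal gaps (rounded down to the nearest mm) at the −x end and between each pair — any rounding remainder accumulates at the +x end.

The bed frame is on the floor beside the spool on its +y side.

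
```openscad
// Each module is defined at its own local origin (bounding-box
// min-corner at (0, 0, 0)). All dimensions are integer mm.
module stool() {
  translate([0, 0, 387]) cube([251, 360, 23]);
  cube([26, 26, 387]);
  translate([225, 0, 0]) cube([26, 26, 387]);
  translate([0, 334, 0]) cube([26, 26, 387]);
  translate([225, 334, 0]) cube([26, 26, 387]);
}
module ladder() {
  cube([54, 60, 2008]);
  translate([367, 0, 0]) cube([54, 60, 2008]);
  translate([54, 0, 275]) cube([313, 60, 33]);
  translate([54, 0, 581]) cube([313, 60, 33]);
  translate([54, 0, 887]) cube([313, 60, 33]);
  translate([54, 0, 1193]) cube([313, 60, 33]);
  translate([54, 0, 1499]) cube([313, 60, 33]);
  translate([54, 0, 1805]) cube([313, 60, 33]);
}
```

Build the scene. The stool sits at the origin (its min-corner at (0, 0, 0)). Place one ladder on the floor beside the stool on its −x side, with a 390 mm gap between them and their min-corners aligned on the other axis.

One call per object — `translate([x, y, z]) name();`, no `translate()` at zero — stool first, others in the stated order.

stool();
translate([-811, 0, 0]) ladder();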